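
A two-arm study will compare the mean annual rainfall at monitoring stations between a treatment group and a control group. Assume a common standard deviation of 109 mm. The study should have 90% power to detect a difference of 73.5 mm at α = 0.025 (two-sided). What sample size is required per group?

55 per group

For two equal groups, n per group = 2·((z_{α/2} + z_β)·σ/δ)².
z_{α/2} = 2.241; z_β = 1.282 (power 90%).
n = 2 × (3.523 × 109 / 73.5)² = 2 × 27.30 = 54.60
Round up: n = 55 per group.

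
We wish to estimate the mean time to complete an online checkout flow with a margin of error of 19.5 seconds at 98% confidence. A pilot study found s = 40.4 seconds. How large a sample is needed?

n = 24

For a mean, the margin of error is E = z·σ/√n, so n = (zσ/E)².
At 98% confidence, z = 2.326.
n = (2.326 × 40.4 / 19.5)² = 23.22
Round up: n = 24.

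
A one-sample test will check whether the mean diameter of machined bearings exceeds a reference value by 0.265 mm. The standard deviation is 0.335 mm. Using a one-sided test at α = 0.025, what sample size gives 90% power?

n = 17

For a one-sample z-test, n = ((z_α + z_β)·σ/δ)².
z_α = 1.960 (one-sided α = 0.025); z_β = 1.282 (power 90% → β = 0.1).
n = (3.242 × 0.335 / 0.265)² = 16.80
Round up: n = 17.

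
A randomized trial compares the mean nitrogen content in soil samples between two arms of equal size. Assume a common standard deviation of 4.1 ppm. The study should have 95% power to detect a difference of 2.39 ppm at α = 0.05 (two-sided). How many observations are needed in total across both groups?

For two equal groups, n per group = 2·((z_{α/2} + z_β)·σ/δ)².
z_{α/2} = 1.960; z_β = 1.645 (power 95%).
n = 2 × (3.605 × 4.1 / 2.39)² = 2 × 38.25 = 76.50
Round up: n = 77 per group.
Total across both groups: 2 × 77 = 154.

154 total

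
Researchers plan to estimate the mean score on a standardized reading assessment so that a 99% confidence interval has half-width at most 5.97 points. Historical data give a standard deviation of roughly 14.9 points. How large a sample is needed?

For a mean, the margin of error is E = z·σ/√n, so n = (zσ/E)².
At 99% confidence, z = 2.576.
n = (2.576 × 14.9 / 5.97)² = 41.33
Round up: n = 42.

n = 42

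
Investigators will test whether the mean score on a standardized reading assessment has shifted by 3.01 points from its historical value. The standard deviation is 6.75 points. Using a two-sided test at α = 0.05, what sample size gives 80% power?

40

For a one-sample z-test, n = ((z_{α/2} + z_β)·σ/δ)².
z_{α/2} = 1.960 (two-sided α = 0.05); z_β = 0.842 (power 80% → β = 0.2).
n = (2.802 × 6.75 / 3.01)² = 39.48
Round up: n = 40.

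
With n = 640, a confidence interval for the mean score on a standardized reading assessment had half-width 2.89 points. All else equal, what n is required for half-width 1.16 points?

3973

Margin of error scales as 1/√n, so n₂ = n₁·(E₁/E₂)².
n₂ = 640 × (2.89/1.16)² = 640 × 6.207 = 3972.48
Round up: n₂ = 3973.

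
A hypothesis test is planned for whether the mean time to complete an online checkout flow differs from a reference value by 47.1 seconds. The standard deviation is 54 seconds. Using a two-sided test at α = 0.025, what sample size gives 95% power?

For a one-sample z-test, n = ((z_{α/2} + z_β)·σ/δ)².
z_{α/2} = 2.241 (two-sided α = 0.025); z_β = 1.645 (power 95% → β = 0.05).
n = (3.886 × 54 / 47.1)² = 19.85
Round up: n = 20.

20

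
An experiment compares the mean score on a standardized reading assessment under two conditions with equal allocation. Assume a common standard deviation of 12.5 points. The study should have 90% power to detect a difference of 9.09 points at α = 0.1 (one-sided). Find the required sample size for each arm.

For two equal groups, n per group = 2·((z_α + z_β)·σ/δ)².
z_α = 1.282; z_β = 1.282 (power 90%).
n = 2 × (2.564 × 12.5 / 9.09)² = 2 × 12.43 = 24.86
Round up: n = 25 per group.

25 per group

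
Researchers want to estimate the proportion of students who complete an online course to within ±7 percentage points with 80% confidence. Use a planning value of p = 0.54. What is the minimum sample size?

For a proportion with margin E = 0.07 at 80% confidence, z = 1.282.
n = p̂(1−p̂)(z/E)² = 0.54 × 0.46 × (1.282/0.07)² = 83.32
Round up: n = 84.

n = 84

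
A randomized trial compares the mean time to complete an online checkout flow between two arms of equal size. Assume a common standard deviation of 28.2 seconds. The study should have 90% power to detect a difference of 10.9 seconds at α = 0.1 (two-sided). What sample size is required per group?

For two equal groups, n per group = 2·((z_{α/2} + z_β)·σ/δ)².
z_{α/2} = 1.645; z_β = 1.282 (power 90%).
n = 2 × (2.927 × 28.2 / 10.9)² = 2 × 57.34 = 114.68
Round up: n = 115 per group.

115 per group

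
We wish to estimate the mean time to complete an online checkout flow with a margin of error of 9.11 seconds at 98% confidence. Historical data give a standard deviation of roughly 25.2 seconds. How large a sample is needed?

42

For a mean, the margin of error is E = z·σ/√n, so n = (zσ/E)².
At 98% confidence, z = 2.326.
n = (2.326 × 25.2 / 9.11)² = 41.40
Round up: n = 42.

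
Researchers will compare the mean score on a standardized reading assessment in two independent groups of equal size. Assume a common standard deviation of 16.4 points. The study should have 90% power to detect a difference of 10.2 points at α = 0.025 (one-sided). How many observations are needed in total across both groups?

For two equal groups, n per group = 2·((z_α + z_β)·σ/δ)².
z_α = 1.960; z_β = 1.282 (power 90%).
n = 2 × (3.242 × 16.4 / 10.2)² = 2 × 27.17 = 54.34
Round up: n = 55 per group.
Total across both groups: 2 × 55 = 110.

110 total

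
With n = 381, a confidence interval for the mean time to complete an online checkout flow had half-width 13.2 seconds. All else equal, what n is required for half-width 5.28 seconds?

2382

Margin of error scales as 1/√n, so n₂ = n₁·(E₁/E₂)².
n₂ = 381 × (13.2/5.28)² = 381 × 6.25 = 2381.25
Round up: n₂ = 2382.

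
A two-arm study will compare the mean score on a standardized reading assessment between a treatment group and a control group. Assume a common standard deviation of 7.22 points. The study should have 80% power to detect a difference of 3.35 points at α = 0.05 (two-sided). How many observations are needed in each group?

For two equal groups, n per group = 2·((z_{α/2} + z_β)·σ/δ)².
z_{α/2} = 1.960; z_β = 0.842 (power 80%).
n = 2 × (2.802 × 7.22 / 3.35)² = 2 × 36.47 = 72.94
Round up: n = 73 per group.

73 per group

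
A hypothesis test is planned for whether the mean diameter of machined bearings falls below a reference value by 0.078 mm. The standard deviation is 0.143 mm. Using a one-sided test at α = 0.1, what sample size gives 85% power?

19

For a one-sample z-test, n = ((z_α + z_β)·σ/δ)².
z_α = 1.282 (one-sided α = 0.1); z_β = 1.036 (power 85% → β = 0.15).
n = (2.318 × 0.143 / 0.078)² = 18.06
Round up: n = 19.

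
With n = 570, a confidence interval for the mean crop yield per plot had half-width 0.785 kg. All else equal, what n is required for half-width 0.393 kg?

2275

Margin of error scales as 1/√n, so n₂ = n₁·(E₁/E₂)².
n₂ = 570 × (0.785/0.393)² = 570 × 3.99 = 2274.30
Round up: n₂ = 2275.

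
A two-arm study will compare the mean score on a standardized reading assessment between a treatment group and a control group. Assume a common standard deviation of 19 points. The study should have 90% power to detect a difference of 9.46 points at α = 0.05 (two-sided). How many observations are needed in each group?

85 per group

For two equal groups, n per group = 2·((z_{α/2} + z_β)·σ/δ)².
z_{α/2} = 1.960; z_β = 1.282 (power 90%).
n = 2 × (3.242 × 19 / 9.46)² = 2 × 42.40 = 84.80
Round up: n = 85 per group.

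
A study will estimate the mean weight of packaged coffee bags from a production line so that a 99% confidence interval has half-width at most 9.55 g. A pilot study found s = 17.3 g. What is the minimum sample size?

22

For a mean, the margin of error is E = z·σ/√n, so n = (zσ/E)².
At 99% confidence, z = 2.576.
n = (2.576 × 17.3 / 9.55)² = 21.78
Round up: n = 22.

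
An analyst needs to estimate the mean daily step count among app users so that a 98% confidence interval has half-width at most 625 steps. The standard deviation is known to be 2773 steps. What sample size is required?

For a mean, the margin of error is E = z·σ/√n, so n = (zσ/E)².
At 98% confidence, z = 2.326.
n = (2.326 × 2773 / 625)² = 106.50
Round up: n = 107.

n = 107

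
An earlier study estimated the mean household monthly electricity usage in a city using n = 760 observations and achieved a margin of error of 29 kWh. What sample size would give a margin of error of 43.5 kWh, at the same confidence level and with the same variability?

338

Margin of error scales as 1/√n, so n₂ = n₁·(E₁/E₂)².
n₂ = 760 × (29/43.5)² = 760 × 0.4444 = 337.74
Round up: n₂ = 338.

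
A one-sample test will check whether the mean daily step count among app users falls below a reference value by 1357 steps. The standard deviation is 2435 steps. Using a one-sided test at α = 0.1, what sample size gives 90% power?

For a one-sample z-test, n = ((z_α + z_β)·σ/δ)².
z_α = 1.282 (one-sided α = 0.1); z_β = 1.282 (power 90% → β = 0.1).
n = (2.564 × 2435 / 1357)² = 21.17
Round up: n = 22.

n = 22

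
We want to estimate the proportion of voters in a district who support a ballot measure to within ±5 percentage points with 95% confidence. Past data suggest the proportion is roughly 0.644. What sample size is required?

For a proportion with margin E = 0.05 at 95% confidence, z = 1.960.
n = p̂(1−p̂)(z/E)² = 0.644 × 0.356 × (1.960/0.05)² = 352.30
Round up: n = 353.

353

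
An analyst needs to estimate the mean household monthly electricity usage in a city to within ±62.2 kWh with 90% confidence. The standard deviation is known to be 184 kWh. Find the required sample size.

24

For a mean, the margin of error is E = z·σ/√n, so n = (zσ/E)².
At 90% confidence, z = 1.645.
n = (1.645 × 184 / 62.2)² = 23.68
Round up: n = 24.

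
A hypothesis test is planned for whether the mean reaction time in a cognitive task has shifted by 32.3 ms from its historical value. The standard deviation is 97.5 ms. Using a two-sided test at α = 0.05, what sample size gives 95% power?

For a one-sample z-test, n = ((z_{α/2} + z_β)·σ/δ)².
z_{α/2} = 1.960 (two-sided α = 0.05); z_β = 1.645 (power 95% → β = 0.05).
n = (3.605 × 97.5 / 32.3)² = 118.42
Round up: n = 119.

n = 119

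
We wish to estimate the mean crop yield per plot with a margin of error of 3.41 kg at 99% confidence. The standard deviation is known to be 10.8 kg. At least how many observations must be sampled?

67

For a mean, the margin of error is E = z·σ/√n, so n = (zσ/E)².
At 99% confidence, z = 2.576.
n = (2.576 × 10.8 / 3.41)² = 66.56
Round up: n = 67.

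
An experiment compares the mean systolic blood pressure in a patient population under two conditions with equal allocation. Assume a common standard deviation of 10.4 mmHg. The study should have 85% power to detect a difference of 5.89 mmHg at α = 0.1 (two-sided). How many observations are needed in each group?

For two equal groups, n per group = 2·((z_{α/2} + z_β)·σ/δ)².
z_{α/2} = 1.645; z_β = 1.036 (power 85%).
n = 2 × (2.681 × 10.4 / 5.89)² = 2 × 22.41 = 44.82
Round up: n = 45 per group.

45 per group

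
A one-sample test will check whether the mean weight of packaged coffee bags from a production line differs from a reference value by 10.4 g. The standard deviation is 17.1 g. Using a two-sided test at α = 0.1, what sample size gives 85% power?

For a one-sample z-test, n = ((z_{α/2} + z_β)·σ/δ)².
z_{α/2} = 1.645 (two-sided α = 0.1); z_β = 1.036 (power 85% → β = 0.15).
n = (2.681 × 17.1 / 10.4)² = 19.43
Round up: n = 20.

n = 20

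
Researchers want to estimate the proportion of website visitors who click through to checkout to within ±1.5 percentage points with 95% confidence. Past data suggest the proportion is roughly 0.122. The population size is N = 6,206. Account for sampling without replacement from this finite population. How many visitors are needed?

1413

For a proportion with margin E = 0.015 at 95% confidence, z = 1.960.
n = p̂(1−p̂)(z/E)² = 0.122 × 0.878 × (1.960/0.015)² = 1828.87 — call this n₀.
Finite-population correction with N = 6,206: n = n₀ / (1 + (n₀−1)/N) = 1828.87 / 1.295 = 1412.25
Round up: n = 1413.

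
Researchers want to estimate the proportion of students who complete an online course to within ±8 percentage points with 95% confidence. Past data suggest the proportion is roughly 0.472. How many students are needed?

150

For a proportion with margin E = 0.08 at 95% confidence, z = 1.960.
n = p̂(1−p̂)(z/E)² = 0.472 × 0.528 × (1.960/0.08)² = 149.59
Round up: n = 150.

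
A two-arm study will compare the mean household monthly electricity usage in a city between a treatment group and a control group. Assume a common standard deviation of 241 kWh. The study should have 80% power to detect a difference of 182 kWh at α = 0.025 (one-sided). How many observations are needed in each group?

28 per group

For two equal groups, n per group = 2·((z_α + z_β)·σ/δ)².
z_α = 1.960; z_β = 0.842 (power 80%).
n = 2 × (2.802 × 241 / 182)² = 2 × 13.77 = 27.54
Round up: n = 28 per group.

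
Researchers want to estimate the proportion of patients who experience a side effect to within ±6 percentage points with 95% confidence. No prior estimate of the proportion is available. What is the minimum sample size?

For a proportion with margin E = 0.06 at 95% confidence, z = 1.960.
With no prior estimate, use p = 0.5, which maximizes p(1−p) at 0.25.
n = 0.25 × (z/E)² = 0.25 × (1.960/0.06)² = 266.78
Round up: n = 267.

n = 267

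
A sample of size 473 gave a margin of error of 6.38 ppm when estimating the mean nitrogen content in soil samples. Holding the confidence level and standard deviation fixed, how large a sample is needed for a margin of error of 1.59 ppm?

7616

Margin of error scales as 1/√n, so n₂ = n₁·(E₁/E₂)².
n₂ = 473 × (6.38/1.59)² = 473 × 16.1 = 7615.30
Round up: n₂ = 7616.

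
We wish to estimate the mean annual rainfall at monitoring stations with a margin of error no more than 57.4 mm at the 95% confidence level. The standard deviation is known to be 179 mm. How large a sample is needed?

For a mean, the margin of error is E = z·σ/√n, so n = (zσ/E)².
At 95% confidence, z = 1.960.
n = (1.960 × 179 / 57.4)² = 37.36
Round up: n = 38.

38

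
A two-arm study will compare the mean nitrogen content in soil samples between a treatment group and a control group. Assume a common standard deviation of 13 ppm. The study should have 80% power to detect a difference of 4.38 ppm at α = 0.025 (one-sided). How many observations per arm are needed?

139 per group

For two equal groups, n per group = 2·((z_α + z_β)·σ/δ)².
z_α = 1.960; z_β = 0.842 (power 80%).
n = 2 × (2.802 × 13 / 4.38)² = 2 × 69.16 = 138.32
Round up: n = 139 per group.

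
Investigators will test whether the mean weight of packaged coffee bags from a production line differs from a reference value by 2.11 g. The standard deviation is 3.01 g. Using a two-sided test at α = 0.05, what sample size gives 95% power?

For a one-sample z-test, n = ((z_{α/2} + z_β)·σ/δ)².
z_{α/2} = 1.960 (two-sided α = 0.05); z_β = 1.645 (power 95% → β = 0.05).
n = (3.605 × 3.01 / 2.11)² = 26.45
Round up: n = 27.

n = 27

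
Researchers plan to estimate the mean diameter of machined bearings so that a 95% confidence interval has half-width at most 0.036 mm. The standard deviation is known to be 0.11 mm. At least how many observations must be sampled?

For a mean, the margin of error is E = z·σ/√n, so n = (zσ/E)².
At 95% confidence, z = 1.960.
n = (1.960 × 0.11 / 0.036)² = 35.87
Round up: n = 36.

36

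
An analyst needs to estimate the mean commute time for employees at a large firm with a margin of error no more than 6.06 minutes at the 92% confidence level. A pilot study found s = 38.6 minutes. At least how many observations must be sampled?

For a mean, the margin of error is E = z·σ/√n, so n = (zσ/E)².
At 92% confidence, z = 1.751.
n = (1.751 × 38.6 / 6.06)² = 124.39
Round up: n = 125.

125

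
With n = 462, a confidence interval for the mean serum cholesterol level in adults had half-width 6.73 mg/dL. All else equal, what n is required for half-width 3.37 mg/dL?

Margin of error scales as 1/√n, so n₂ = n₁·(E₁/E₂)².
n₂ = 462 × (6.73/3.37)² = 462 × 3.988 = 1842.46
Round up: n₂ = 1843.

n = 1843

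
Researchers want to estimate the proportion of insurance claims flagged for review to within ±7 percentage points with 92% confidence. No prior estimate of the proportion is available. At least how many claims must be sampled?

For a proportion with margin E = 0.07 at 92% confidence, z = 1.751.
With no prior estimate, use p = 0.5, which maximizes p(1−p) at 0.25.
n = 0.25 × (z/E)² = 0.25 × (1.751/0.07)² = 156.43
Round up: n = 157.

157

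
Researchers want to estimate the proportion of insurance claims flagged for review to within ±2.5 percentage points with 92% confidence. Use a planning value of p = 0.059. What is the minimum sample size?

For a proportion with margin E = 0.025 at 92% confidence, z = 1.751.
n = p̂(1−p̂)(z/E)² = 0.059 × 0.941 × (1.751/0.025)² = 272.35
Round up: n = 273.

273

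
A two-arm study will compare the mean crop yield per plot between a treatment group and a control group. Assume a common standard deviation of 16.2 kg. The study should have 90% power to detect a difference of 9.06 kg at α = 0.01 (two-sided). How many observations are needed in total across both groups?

For two equal groups, n per group = 2·((z_{α/2} + z_β)·σ/δ)².
z_{α/2} = 2.576; z_β = 1.282 (power 90%).
n = 2 × (3.858 × 16.2 / 9.06)² = 2 × 47.59 = 95.18
Round up: n = 96 per group.
Total across both groups: 2 × 96 = 192.

192 total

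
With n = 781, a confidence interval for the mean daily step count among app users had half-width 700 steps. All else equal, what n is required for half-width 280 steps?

4882

Margin of error scales as 1/√n, so n₂ = n₁·(E₁/E₂)².
n₂ = 781 × (700/280)² = 781 × 6.25 = 4881.25
Round up: n₂ = 4882.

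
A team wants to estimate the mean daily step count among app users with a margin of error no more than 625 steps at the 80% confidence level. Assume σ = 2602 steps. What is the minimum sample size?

For a mean, the margin of error is E = z·σ/√n, so n = (zσ/E)².
At 80% confidence, z = 1.282.
n = (1.282 × 2602 / 625)² = 28.49
Round up: n = 29.

29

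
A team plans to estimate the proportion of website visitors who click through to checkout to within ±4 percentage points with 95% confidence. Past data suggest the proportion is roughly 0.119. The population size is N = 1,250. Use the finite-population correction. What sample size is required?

210

For a proportion with margin E = 0.04 at 95% confidence, z = 1.960.
n = p̂(1−p̂)(z/E)² = 0.119 × 0.881 × (1.960/0.04)² = 251.72 — call this n₀.
Finite-population correction with N = 1,250: n = n₀ / (1 + (n₀−1)/N) = 251.72 / 1.201 = 209.59
Round up: n = 210.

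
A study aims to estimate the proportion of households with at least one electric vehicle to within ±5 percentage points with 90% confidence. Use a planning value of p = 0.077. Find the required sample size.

For a proportion with margin E = 0.05 at 90% confidence, z = 1.645.
n = p̂(1−p̂)(z/E)² = 0.077 × 0.923 × (1.645/0.05)² = 76.93
Round up: n = 77.

77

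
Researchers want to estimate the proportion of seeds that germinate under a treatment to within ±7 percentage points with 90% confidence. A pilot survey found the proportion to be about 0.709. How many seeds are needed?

n = 114

For a proportion with margin E = 0.07 at 90% confidence, z = 1.645.
n = p̂(1−p̂)(z/E)² = 0.709 × 0.291 × (1.645/0.07)² = 113.94
Round up: n = 114.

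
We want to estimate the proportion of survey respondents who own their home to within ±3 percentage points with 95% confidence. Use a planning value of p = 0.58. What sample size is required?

For a proportion with margin E = 0.03 at 95% confidence, z = 1.960.
n = p̂(1−p̂)(z/E)² = 0.58 × 0.42 × (1.960/0.03)² = 1039.79
Round up: n = 1040.

n = 1040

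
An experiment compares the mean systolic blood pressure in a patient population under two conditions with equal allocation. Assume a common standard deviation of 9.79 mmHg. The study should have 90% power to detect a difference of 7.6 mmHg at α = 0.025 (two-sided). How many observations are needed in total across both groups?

84 total

For two equal groups, n per group = 2·((z_{α/2} + z_β)·σ/δ)².
z_{α/2} = 2.241; z_β = 1.282 (power 90%).
n = 2 × (3.523 × 9.79 / 7.6)² = 2 × 20.60 = 41.20
Round up: n = 42 per group.
Total across both groups: 2 × 42 = 84.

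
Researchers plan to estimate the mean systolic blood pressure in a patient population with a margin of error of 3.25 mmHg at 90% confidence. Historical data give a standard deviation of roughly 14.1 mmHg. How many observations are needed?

51

For a mean, the margin of error is E = z·σ/√n, so n = (zσ/E)².
At 90% confidence, z = 1.645.
n = (1.645 × 14.1 / 3.25)² = 50.93
Round up: n = 51.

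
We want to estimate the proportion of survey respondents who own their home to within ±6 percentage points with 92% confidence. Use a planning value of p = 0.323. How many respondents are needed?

For a proportion with margin E = 0.06 at 92% confidence, z = 1.751.
n = p̂(1−p̂)(z/E)² = 0.323 × 0.677 × (1.751/0.06)² = 186.23
Round up: n = 187.

n = 187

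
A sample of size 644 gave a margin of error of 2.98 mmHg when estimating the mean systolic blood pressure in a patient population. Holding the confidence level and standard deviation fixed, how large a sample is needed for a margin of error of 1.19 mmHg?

4039

Margin of error scales as 1/√n, so n₂ = n₁·(E₁/E₂)².
n₂ = 644 × (2.98/1.19)² = 644 × 6.271 = 4038.52
Round up: n₂ = 4039.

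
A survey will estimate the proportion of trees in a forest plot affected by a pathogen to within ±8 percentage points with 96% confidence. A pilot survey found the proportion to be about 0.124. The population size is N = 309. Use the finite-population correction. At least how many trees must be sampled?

59

For a proportion with margin E = 0.08 at 96% confidence, z = 2.054.
n = p̂(1−p̂)(z/E)² = 0.124 × 0.876 × (2.054/0.08)² = 71.61 — call this n₀.
Finite-population correction with N = 309: n = n₀ / (1 + (n₀−1)/N) = 71.61 / 1.229 = 58.27
Round up: n = 59.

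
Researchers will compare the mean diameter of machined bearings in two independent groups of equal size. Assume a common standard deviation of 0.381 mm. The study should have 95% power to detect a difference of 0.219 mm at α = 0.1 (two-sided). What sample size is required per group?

66 per group

For two equal groups, n per group = 2·((z_{α/2} + z_β)·σ/δ)².
z_{α/2} = 1.645; z_β = 1.645 (power 95%).
n = 2 × (3.290 × 0.381 / 0.219)² = 2 × 32.76 = 65.52
Round up: n = 66 per group.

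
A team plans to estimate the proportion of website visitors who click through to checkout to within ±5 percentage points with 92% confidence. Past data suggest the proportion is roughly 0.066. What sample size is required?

For a proportion with margin E = 0.05 at 92% confidence, z = 1.751.
n = p̂(1−p̂)(z/E)² = 0.066 × 0.934 × (1.751/0.05)² = 75.60
Round up: n = 76.

76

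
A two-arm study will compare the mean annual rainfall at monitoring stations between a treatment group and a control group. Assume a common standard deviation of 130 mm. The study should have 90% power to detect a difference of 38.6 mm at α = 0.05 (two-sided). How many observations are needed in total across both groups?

478 total

For two equal groups, n per group = 2·((z_{α/2} + z_β)·σ/δ)².
z_{α/2} = 1.960; z_β = 1.282 (power 90%).
n = 2 × (3.242 × 130 / 38.6)² = 2 × 119.22 = 238.44
Round up: n = 239 per group.
Total across both groups: 2 × 239 = 478.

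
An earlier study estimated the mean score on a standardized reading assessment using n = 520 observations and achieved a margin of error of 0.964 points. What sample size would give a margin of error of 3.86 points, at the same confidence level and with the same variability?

33

Margin of error scales as 1/√n, so n₂ = n₁·(E₁/E₂)².
n₂ = 520 × (0.964/3.86)² = 520 × 0.06237 = 32.43
Round up: n₂ = 33.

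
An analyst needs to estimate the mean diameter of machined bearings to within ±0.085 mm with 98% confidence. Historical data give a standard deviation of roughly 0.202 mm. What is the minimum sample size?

n = 31

For a mean, the margin of error is E = z·σ/√n, so n = (zσ/E)².
At 98% confidence, z = 2.326.
n = (2.326 × 0.202 / 0.085)² = 30.56
Round up: n = 31.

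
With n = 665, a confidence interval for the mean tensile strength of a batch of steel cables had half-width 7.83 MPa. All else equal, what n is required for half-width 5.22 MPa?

Margin of error scales as 1/√n, so n₂ = n₁·(E₁/E₂)².
n₂ = 665 × (7.83/5.22)² = 665 × 2.25 = 1496.25
Round up: n₂ = 1497.

1497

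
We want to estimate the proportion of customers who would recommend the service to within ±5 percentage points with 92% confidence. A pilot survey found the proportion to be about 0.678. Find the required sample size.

268

For a proportion with margin E = 0.05 at 92% confidence, z = 1.751.
n = p̂(1−p̂)(z/E)² = 0.678 × 0.322 × (1.751/0.05)² = 267.74
Round up: n = 268.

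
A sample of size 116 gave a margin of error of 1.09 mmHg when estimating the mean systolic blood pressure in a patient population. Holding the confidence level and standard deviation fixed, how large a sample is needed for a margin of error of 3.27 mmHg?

Margin of error scales as 1/√n, so n₂ = n₁·(E₁/E₂)².
n₂ = 116 × (1.09/3.27)² = 116 × 0.1111 = 12.89
Round up: n₂ = 13.

n = 13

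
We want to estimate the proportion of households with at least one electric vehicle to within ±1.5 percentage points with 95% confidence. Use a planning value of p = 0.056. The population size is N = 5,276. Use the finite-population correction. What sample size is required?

771

For a proportion with margin E = 0.015 at 95% confidence, z = 1.960.
n = p̂(1−p̂)(z/E)² = 0.056 × 0.944 × (1.960/0.015)² = 902.59 — call this n₀.
Finite-population correction with N = 5,276: n = n₀ / (1 + (n₀−1)/N) = 902.59 / 1.171 = 770.79
Round up: n = 771.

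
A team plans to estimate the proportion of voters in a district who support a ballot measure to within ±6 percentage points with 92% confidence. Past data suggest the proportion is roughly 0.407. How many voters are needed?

n = 206

For a proportion with margin E = 0.06 at 92% confidence, z = 1.751.
n = p̂(1−p̂)(z/E)² = 0.407 × 0.593 × (1.751/0.06)² = 205.55
Round up: n = 206.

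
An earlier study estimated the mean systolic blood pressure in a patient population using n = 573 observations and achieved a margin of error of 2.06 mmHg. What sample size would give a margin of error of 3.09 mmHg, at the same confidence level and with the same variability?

Margin of error scales as 1/√n, so n₂ = n₁·(E₁/E₂)².
n₂ = 573 × (2.06/3.09)² = 573 × 0.4444 = 254.64
Round up: n₂ = 255.

255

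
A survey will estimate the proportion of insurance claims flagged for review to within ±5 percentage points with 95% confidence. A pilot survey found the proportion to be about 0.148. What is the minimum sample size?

For a proportion with margin E = 0.05 at 95% confidence, z = 1.960.
n = p̂(1−p̂)(z/E)² = 0.148 × 0.852 × (1.960/0.05)² = 193.76
Round up: n = 194.

194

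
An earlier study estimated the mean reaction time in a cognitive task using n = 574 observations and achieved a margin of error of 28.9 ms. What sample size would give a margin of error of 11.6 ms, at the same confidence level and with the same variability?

3563

Margin of error scales as 1/√n, so n₂ = n₁·(E₁/E₂)².
n₂ = 574 × (28.9/11.6)² = 574 × 6.207 = 3562.82
Round up: n₂ = 3563.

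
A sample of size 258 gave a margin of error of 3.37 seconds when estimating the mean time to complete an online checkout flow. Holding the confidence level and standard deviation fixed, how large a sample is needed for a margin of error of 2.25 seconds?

n = 579

Margin of error scales as 1/√n, so n₂ = n₁·(E₁/E₂)².
n₂ = 258 × (3.37/2.25)² = 258 × 2.243 = 578.69
Round up: n₂ = 579.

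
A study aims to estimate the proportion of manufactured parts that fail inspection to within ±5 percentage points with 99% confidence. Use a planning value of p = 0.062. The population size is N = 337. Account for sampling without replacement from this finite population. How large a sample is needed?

For a proportion with margin E = 0.05 at 99% confidence, z = 2.576.
n = p̂(1−p̂)(z/E)² = 0.062 × 0.938 × (2.576/0.05)² = 154.36 — call this n₀.
Finite-population correction with N = 337: n = n₀ / (1 + (n₀−1)/N) = 154.36 / 1.455 = 106.09
Round up: n = 107.

n = 107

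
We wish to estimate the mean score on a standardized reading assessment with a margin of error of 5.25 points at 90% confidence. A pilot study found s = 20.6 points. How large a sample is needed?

For a mean, the margin of error is E = z·σ/√n, so n = (zσ/E)².
At 90% confidence, z = 1.645.
n = (1.645 × 20.6 / 5.25)² = 41.66
Round up: n = 42.

42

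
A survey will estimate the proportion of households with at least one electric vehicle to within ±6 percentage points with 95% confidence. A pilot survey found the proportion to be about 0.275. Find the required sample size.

For a proportion with margin E = 0.06 at 95% confidence, z = 1.960.
n = p̂(1−p̂)(z/E)² = 0.275 × 0.725 × (1.960/0.06)² = 212.76
Round up: n = 213.

213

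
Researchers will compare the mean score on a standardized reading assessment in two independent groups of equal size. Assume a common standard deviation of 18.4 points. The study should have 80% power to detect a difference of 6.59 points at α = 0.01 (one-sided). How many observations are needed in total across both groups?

314 total

For two equal groups, n per group = 2·((z_α + z_β)·σ/δ)².
z_α = 2.326; z_β = 0.842 (power 80%).
n = 2 × (3.168 × 18.4 / 6.59)² = 2 × 78.24 = 156.48
Round up: n = 157 per group.
Total across both groups: 2 × 157 = 314.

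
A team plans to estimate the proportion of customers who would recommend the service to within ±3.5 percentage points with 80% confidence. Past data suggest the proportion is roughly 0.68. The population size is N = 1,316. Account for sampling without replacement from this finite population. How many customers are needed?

For a proportion with margin E = 0.035 at 80% confidence, z = 1.282.
n = p̂(1−p̂)(z/E)² = 0.68 × 0.32 × (1.282/0.035)² = 291.94 — call this n₀.
Finite-population correction with N = 1,316: n = n₀ / (1 + (n₀−1)/N) = 291.94 / 1.221 = 239.10
Round up: n = 240.

n = 240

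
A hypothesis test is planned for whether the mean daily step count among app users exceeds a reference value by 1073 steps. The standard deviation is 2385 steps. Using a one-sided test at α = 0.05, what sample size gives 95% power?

54

For a one-sample z-test, n = ((z_α + z_β)·σ/δ)².
z_α = 1.645 (one-sided α = 0.05); z_β = 1.645 (power 95% → β = 0.05).
n = (3.290 × 2385 / 1073)² = 53.48
Round up: n = 54.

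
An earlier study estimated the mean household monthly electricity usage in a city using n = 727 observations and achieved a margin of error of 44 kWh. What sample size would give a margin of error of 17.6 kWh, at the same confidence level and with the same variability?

Margin of error scales as 1/√n, so n₂ = n₁·(E₁/E₂)².
n₂ = 727 × (44/17.6)² = 727 × 6.25 = 4543.75
Round up: n₂ = 4544.

4544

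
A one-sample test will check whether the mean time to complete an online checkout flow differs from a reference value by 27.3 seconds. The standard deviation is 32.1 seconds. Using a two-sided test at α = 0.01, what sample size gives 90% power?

21

For a one-sample z-test, n = ((z_{α/2} + z_β)·σ/δ)².
z_{α/2} = 2.576 (two-sided α = 0.01); z_β = 1.282 (power 90% → β = 0.1).
n = (3.858 × 32.1 / 27.3)² = 20.58
Round up: n = 21.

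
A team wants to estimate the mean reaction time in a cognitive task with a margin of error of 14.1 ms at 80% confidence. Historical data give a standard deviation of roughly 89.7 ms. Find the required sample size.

67

For a mean, the margin of error is E = z·σ/√n, so n = (zσ/E)².
At 80% confidence, z = 1.282.
n = (1.282 × 89.7 / 14.1)² = 66.52
Round up: n = 67.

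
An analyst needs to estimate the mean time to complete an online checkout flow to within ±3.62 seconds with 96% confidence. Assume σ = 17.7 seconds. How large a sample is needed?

For a mean, the margin of error is E = z·σ/√n, so n = (zσ/E)².
At 96% confidence, z = 2.054.
n = (2.054 × 17.7 / 3.62)² = 100.86
Round up: n = 101.

101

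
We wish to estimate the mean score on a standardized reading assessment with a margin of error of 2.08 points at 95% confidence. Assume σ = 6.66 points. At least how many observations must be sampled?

40

For a mean, the margin of error is E = z·σ/√n, so n = (zσ/E)².
At 95% confidence, z = 1.960.
n = (1.960 × 6.66 / 2.08)² = 39.39
Round up: n = 40.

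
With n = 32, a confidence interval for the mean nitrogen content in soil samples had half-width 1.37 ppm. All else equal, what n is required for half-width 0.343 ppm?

Margin of error scales as 1/√n, so n₂ = n₁·(E₁/E₂)².
n₂ = 32 × (1.37/0.343)² = 32 × 15.95 = 510.40
Round up: n₂ = 511.

511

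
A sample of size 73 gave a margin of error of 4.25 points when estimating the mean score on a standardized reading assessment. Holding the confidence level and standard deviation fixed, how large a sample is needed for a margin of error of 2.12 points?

Margin of error scales as 1/√n, so n₂ = n₁·(E₁/E₂)².
n₂ = 73 × (4.25/2.12)² = 73 × 4.019 = 293.39
Round up: n₂ = 294.

294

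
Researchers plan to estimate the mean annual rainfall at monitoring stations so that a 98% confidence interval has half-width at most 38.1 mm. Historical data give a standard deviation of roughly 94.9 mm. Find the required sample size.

34

For a mean, the margin of error is E = z·σ/√n, so n = (zσ/E)².
At 98% confidence, z = 2.326.
n = (2.326 × 94.9 / 38.1)² = 33.57
Round up: n = 34.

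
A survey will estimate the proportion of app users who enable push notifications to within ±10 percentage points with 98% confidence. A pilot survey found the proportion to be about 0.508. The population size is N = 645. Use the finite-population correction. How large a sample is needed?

For a proportion with margin E = 0.1 at 98% confidence, z = 2.326.
n = p̂(1−p̂)(z/E)² = 0.508 × 0.492 × (2.326/0.1)² = 135.22 — call this n₀.
Finite-population correction with N = 645: n = n₀ / (1 + (n₀−1)/N) = 135.22 / 1.208 = 111.94
Round up: n = 112.

112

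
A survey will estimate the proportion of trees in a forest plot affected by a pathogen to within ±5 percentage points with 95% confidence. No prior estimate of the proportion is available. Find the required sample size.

n = 385

For a proportion with margin E = 0.05 at 95% confidence, z = 1.960.
With no prior estimate, use p = 0.5, which maximizes p(1−p) at 0.25.
n = 0.25 × (z/E)² = 0.25 × (1.960/0.05)² = 384.16
Round up: n = 385.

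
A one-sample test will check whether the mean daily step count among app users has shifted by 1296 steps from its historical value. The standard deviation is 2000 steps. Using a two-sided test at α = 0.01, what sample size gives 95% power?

For a one-sample z-test, n = ((z_{α/2} + z_β)·σ/δ)².
z_{α/2} = 2.576 (two-sided α = 0.01); z_β = 1.645 (power 95% → β = 0.05).
n = (4.221 × 2000 / 1296)² = 42.43
Round up: n = 43.

43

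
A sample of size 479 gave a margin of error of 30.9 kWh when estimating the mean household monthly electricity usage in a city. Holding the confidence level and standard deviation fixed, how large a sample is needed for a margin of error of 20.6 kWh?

Margin of error scales as 1/√n, so n₂ = n₁·(E₁/E₂)².
n₂ = 479 × (30.9/20.6)² = 479 × 2.25 = 1077.75
Round up: n₂ = 1078.

n = 1078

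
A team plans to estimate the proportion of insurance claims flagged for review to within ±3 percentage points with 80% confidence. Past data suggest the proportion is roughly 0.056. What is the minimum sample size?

For a proportion with margin E = 0.03 at 80% confidence, z = 1.282.
n = p̂(1−p̂)(z/E)² = 0.056 × 0.944 × (1.282/0.03)² = 96.54
Round up: n = 97.

n = 97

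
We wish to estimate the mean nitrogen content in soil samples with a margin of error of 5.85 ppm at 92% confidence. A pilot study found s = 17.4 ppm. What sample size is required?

For a mean, the margin of error is E = z·σ/√n, so n = (zσ/E)².
At 92% confidence, z = 1.751.
n = (1.751 × 17.4 / 5.85)² = 27.12
Round up: n = 28.

28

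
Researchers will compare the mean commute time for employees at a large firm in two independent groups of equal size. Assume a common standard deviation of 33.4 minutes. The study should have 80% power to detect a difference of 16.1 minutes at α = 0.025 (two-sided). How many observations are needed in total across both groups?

For two equal groups, n per group = 2·((z_{α/2} + z_β)·σ/δ)².
z_{α/2} = 2.241; z_β = 0.842 (power 80%).
n = 2 × (3.083 × 33.4 / 16.1)² = 2 × 40.91 = 81.82
Round up: n = 82 per group.
Total across both groups: 2 × 82 = 164.

164 total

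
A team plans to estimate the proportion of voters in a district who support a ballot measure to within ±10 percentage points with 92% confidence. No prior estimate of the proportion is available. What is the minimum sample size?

For a proportion with margin E = 0.1 at 92% confidence, z = 1.751.
With no prior estimate, use p = 0.5, which maximizes p(1−p) at 0.25.
n = 0.25 × (z/E)² = 0.25 × (1.751/0.1)² = 76.65
Round up: n = 77.

77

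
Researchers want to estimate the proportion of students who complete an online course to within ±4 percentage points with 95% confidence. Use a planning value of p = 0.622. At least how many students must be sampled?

For a proportion with margin E = 0.04 at 95% confidence, z = 1.960.
n = p̂(1−p̂)(z/E)² = 0.622 × 0.378 × (1.960/0.04)² = 564.51
Round up: n = 565.

565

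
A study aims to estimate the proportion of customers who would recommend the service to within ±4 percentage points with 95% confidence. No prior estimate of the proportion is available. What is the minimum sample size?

For a proportion with margin E = 0.04 at 95% confidence, z = 1.960.
With no prior estimate, use p = 0.5, which maximizes p(1−p) at 0.25.
n = 0.25 × (z/E)² = 0.25 × (1.960/0.04)² = 600.25
Round up: n = 601.

601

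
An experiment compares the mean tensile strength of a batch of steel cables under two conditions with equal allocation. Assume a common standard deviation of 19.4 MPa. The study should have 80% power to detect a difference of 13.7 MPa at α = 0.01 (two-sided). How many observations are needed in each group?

47 per group

For two equal groups, n per group = 2·((z_{α/2} + z_β)·σ/δ)².
z_{α/2} = 2.576; z_β = 0.842 (power 80%).
n = 2 × (3.418 × 19.4 / 13.7)² = 2 × 23.43 = 46.86
Round up: n = 47 per group.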